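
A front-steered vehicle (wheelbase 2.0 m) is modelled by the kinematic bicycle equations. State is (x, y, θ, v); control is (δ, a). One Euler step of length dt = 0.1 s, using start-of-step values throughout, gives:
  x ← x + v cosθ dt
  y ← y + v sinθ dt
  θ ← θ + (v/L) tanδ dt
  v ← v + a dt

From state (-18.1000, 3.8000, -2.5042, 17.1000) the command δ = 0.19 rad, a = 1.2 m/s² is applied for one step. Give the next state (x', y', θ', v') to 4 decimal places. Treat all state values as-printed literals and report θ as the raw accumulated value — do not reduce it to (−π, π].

x' = -18.1000 + 17.1000·cos(-2.5042)·0.1 = -19.4742
y' = 3.8000 + 17.1000·sin(-2.5042)·0.1 = 2.7824
θ' = -2.5042 + (17.1000/2.0)·tan(0.19)·0.1 = -2.3398
v' = 17.1000 + 1.2000·0.1 = 17.2200

(-19.4742, 2.7824, -2.3398, 17.2200)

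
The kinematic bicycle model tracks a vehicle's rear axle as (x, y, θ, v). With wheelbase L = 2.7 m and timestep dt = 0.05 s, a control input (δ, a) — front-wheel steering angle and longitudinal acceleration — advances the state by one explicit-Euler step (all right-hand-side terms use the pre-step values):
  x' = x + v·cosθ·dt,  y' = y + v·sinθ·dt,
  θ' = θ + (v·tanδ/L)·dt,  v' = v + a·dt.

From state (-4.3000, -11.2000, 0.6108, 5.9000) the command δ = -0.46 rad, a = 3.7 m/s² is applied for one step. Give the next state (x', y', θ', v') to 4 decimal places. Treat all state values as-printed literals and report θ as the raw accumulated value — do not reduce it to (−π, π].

x' = -4.3000 + 5.9000·cos(0.6108)·0.05 = -4.0583
y' = -11.2000 + 5.9000·sin(0.6108)·0.05 = -11.0308
θ' = 0.6108 + (5.9000/2.7)·tan(-0.46)·0.05 = 0.5567
v' = 5.9000 + 3.7000·0.05 = 6.0850

(-4.0583, -11.0308, 0.5567, 6.0850)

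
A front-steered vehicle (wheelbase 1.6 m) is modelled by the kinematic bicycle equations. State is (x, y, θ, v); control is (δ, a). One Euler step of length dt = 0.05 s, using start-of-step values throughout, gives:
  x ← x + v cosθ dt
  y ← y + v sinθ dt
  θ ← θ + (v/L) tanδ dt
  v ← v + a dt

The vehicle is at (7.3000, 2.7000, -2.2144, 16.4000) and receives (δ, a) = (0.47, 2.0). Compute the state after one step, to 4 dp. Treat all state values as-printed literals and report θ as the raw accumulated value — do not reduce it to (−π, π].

x' = 7.3000 + 16.4000·cos(-2.2144)·0.05 = 6.8079
y' = 2.7000 + 16.4000·sin(-2.2144)·0.05 = 2.0441
θ' = -2.2144 + (16.4000/1.6)·tan(0.47)·0.05 = -1.9541
v' = 16.4000 + 2.0000·0.05 = 16.5000

(6.8079, 2.0441, -1.9541, 16.5000)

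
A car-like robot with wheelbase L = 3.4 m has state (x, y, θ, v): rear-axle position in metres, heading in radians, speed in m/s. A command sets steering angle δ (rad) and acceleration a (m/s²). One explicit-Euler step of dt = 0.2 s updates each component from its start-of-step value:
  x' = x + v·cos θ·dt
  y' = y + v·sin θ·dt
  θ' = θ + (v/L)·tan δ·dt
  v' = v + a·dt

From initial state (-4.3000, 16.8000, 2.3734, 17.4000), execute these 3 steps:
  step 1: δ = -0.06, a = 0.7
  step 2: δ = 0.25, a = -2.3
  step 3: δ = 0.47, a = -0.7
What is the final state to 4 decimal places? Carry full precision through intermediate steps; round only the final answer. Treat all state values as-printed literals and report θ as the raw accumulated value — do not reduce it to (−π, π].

after step 1 (δ=-0.06, a=0.7): (-6.802703, 19.218031, 2.311914, 17.540000)
after step 2 (δ=0.25, a=-2.3): (-9.171000, 21.805933, 2.575367, 17.080000)
after step 3 (δ=0.47, a=-0.7): (-12.053872, 23.638447, 3.085724, 16.940000)

(-12.0539, 23.6384, 3.0857, 16.9400)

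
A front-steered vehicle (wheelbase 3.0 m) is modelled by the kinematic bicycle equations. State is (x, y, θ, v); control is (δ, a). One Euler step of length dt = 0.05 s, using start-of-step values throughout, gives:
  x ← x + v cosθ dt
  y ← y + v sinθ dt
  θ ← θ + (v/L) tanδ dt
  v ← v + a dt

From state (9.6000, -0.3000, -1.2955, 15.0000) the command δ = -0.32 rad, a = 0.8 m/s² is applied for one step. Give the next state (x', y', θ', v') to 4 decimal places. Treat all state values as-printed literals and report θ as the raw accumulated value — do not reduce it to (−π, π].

x' = 9.6000 + 15.0000·cos(-1.2955)·0.05 = 9.8039
y' = -0.3000 + 15.0000·sin(-1.2955)·0.05 = -1.0218
θ' = -1.2955 + (15.0000/3.0)·tan(-0.32)·0.05 = -1.3783
v' = 15.0000 + 0.8000·0.05 = 15.0400

(9.8039, -1.0218, -1.3783, 15.0400)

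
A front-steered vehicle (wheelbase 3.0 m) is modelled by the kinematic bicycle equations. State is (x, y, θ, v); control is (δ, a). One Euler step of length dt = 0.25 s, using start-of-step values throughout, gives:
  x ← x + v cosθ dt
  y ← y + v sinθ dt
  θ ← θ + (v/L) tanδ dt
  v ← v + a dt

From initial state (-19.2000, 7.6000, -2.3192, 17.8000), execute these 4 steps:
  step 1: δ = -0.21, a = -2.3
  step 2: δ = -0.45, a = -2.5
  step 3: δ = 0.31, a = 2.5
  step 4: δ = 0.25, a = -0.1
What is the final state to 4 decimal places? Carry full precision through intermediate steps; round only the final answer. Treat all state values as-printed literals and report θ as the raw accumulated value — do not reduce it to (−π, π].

after step 1 (δ=-0.21, a=-2.3): (-22.228091, 4.339147, -2.635361, 17.225000)
after step 2 (δ=-0.45, a=-2.5): (-25.994243, 2.251112, -3.328747, 16.600000)
after step 3 (δ=0.31, a=2.5): (-30.071774, 3.023274, -2.885627, 17.225000)
after step 4 (δ=0.25, a=-0.1): (-34.237724, 1.933019, -2.519105, 17.200000)

(-34.2377, 1.9330, -2.5191, 17.2000)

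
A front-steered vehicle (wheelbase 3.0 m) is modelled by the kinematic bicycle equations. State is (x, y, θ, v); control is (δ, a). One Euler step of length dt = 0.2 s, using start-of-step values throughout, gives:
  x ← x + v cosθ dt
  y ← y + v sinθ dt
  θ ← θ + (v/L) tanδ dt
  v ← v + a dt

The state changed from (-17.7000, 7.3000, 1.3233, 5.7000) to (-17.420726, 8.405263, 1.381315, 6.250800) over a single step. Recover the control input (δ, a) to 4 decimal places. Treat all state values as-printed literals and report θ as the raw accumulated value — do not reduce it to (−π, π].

δ = 0.1515, a = 2.7540

a = (v'−v)/dt = (0.550800)/0.2 = 2.7540
Δθ = θ'−θ = 0.058015;  (v·dt/L) = 5.7000·0.2/3.0 = 0.380000
tan δ = Δθ·L/(v·dt) = 0.152671  →  δ = 0.1515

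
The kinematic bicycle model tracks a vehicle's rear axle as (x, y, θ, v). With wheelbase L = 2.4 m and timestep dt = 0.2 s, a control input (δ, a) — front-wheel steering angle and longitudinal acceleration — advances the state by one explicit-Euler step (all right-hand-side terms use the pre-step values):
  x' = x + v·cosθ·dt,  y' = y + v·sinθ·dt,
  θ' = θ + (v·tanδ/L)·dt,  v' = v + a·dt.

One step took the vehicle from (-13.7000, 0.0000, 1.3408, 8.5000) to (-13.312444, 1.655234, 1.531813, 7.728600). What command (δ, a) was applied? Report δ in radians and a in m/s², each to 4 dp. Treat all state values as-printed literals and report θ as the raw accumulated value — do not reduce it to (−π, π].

δ = 0.2634, a = -3.8570

a = (v'−v)/dt = (-0.771400)/0.2 = -3.8570
Δθ = θ'−θ = 0.191013;  (v·dt/L) = 8.5000·0.2/2.4 = 0.708333
tan δ = Δθ·L/(v·dt) = 0.269665  →  δ = 0.2634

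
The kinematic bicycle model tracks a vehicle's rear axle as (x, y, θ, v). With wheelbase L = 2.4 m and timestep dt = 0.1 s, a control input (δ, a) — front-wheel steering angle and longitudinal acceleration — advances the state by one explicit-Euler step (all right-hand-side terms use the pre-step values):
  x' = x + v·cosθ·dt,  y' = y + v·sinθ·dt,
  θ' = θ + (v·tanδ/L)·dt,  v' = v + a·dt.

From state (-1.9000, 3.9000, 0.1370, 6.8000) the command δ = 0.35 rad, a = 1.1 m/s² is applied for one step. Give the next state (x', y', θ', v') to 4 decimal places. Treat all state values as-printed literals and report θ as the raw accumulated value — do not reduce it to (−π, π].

(-1.2264, 3.9929, 0.2404, 6.9100)

x' = -1.9000 + 6.8000·cos(0.1370)·0.1 = -1.2264
y' = 3.9000 + 6.8000·sin(0.1370)·0.1 = 3.9929
θ' = 0.1370 + (6.8000/2.4)·tan(0.35)·0.1 = 0.2404
v' = 6.8000 + 1.1000·0.1 = 6.9100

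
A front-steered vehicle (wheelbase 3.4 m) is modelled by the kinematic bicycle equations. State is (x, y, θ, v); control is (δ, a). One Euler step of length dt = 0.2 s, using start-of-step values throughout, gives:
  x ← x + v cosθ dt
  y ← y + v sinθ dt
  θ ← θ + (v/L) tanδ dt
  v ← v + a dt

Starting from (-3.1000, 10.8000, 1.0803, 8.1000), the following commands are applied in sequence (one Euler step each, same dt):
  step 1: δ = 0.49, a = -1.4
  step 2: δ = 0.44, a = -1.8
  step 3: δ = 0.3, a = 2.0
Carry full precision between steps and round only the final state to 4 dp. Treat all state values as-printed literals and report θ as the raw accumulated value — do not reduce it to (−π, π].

after step 1 (δ=0.49, a=-1.4): (-2.336877, 12.229001, 1.334444, 7.820000)
after step 2 (δ=0.44, a=-1.8): (-1.970653, 13.749519, 1.551003, 7.460000)
after step 3 (δ=0.3, a=2.0): (-1.941123, 15.241227, 1.686747, 7.860000)

(-1.9411, 15.2412, 1.6867, 7.8600)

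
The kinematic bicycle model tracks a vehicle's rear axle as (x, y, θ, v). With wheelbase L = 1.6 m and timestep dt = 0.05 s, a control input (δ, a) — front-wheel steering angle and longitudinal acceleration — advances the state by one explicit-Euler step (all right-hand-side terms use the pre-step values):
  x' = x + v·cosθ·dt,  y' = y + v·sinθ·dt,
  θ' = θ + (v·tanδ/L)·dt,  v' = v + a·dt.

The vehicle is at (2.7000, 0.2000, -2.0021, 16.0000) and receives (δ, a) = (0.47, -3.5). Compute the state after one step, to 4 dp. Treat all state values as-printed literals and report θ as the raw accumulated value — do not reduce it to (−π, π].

x' = 2.7000 + 16.0000·cos(-2.0021)·0.05 = 2.3656
y' = 0.2000 + 16.0000·sin(-2.0021)·0.05 = -0.5267
θ' = -2.0021 + (16.0000/1.6)·tan(0.47)·0.05 = -1.7481
v' = 16.0000 − 3.5000·0.05 = 15.8250

(2.3656, -0.5267, -1.7481, 15.8250)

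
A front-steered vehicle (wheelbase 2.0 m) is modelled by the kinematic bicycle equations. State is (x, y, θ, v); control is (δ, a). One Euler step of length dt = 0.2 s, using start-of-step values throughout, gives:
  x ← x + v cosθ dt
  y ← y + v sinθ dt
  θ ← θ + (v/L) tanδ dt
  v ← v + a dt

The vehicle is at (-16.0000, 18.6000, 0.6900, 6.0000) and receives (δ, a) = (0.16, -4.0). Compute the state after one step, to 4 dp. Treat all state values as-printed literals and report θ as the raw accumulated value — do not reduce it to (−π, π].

x' = -16.0000 + 6.0000·cos(0.6900)·0.2 = -15.0745
y' = 18.6000 + 6.0000·sin(0.6900)·0.2 = 19.3638
θ' = 0.6900 + (6.0000/2.0)·tan(0.16)·0.2 = 0.7868
v' = 6.0000 − 4.0000·0.2 = 5.2000

(-15.0745, 19.3638, 0.7868, 5.2000)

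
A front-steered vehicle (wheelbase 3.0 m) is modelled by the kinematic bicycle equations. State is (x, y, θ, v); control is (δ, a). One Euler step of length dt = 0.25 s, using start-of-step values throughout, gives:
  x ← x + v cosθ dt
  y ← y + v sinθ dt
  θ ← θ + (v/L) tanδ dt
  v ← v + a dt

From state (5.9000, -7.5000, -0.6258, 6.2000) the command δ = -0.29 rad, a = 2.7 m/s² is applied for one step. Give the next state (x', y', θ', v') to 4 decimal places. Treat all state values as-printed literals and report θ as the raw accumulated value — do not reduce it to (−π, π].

(7.1563, -8.4079, -0.7800, 6.8750)

x' = 5.9000 + 6.2000·cos(-0.6258)·0.25 = 7.1563
y' = -7.5000 + 6.2000·sin(-0.6258)·0.25 = -8.4079
θ' = -0.6258 + (6.2000/3.0)·tan(-0.29)·0.25 = -0.7800
v' = 6.2000 + 2.7000·0.25 = 6.8750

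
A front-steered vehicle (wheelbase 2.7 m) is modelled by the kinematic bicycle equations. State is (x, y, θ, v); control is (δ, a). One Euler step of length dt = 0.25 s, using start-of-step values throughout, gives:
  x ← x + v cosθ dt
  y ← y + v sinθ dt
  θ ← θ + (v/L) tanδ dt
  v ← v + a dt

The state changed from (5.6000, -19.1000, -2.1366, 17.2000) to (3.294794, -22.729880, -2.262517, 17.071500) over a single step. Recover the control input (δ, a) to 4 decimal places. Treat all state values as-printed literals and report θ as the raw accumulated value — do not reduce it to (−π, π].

a = (v'−v)/dt = (-0.128500)/0.25 = -0.5140
Δθ = θ'−θ = -0.125917;  (v·dt/L) = 17.2000·0.25/2.7 = 1.592593
tan δ = Δθ·L/(v·dt) = -0.079064  →  δ = -0.0789

δ = -0.0789, a = -0.5140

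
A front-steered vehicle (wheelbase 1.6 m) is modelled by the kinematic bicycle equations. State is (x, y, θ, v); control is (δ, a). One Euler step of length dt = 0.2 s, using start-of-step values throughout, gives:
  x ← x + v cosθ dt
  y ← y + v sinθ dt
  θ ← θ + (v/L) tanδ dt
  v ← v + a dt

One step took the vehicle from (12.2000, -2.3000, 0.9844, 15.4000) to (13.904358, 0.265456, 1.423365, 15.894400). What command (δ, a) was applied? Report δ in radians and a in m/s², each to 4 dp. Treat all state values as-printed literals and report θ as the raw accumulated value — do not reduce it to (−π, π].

δ = 0.2242, a = 2.4720

a = (v'−v)/dt = (0.494400)/0.2 = 2.4720
Δθ = θ'−θ = 0.438965;  (v·dt/L) = 15.4000·0.2/1.6 = 1.925000
tan δ = Δθ·L/(v·dt) = 0.228034  →  δ = 0.2242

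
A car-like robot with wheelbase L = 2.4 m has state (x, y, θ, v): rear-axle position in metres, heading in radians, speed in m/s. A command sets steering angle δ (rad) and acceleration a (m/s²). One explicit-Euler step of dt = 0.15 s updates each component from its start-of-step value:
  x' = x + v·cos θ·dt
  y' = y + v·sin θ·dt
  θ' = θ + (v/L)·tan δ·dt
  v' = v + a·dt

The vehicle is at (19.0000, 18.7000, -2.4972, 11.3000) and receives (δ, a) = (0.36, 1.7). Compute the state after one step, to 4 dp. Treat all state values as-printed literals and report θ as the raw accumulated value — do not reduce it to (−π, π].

(17.6449, 17.6818, -2.2314, 11.5550)

x' = 19.0000 + 11.3000·cos(-2.4972)·0.15 = 17.6449
y' = 18.7000 + 11.3000·sin(-2.4972)·0.15 = 17.6818
θ' = -2.4972 + (11.3000/2.4)·tan(0.36)·0.15 = -2.2314
v' = 11.3000 + 1.7000·0.15 = 11.5550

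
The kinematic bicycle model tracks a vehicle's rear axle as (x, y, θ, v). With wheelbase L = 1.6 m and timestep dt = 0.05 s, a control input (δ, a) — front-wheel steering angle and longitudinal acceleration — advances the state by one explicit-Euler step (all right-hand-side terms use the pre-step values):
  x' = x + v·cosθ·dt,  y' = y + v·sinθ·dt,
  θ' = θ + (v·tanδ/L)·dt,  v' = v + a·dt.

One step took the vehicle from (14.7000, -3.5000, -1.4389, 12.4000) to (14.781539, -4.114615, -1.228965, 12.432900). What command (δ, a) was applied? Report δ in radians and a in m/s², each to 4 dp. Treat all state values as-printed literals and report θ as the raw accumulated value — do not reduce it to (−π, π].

δ = 0.4965, a = 0.6580

a = (v'−v)/dt = (0.032900)/0.05 = 0.6580
Δθ = θ'−θ = 0.209935;  (v·dt/L) = 12.4000·0.05/1.6 = 0.387500
tan δ = Δθ·L/(v·dt) = 0.541768  →  δ = 0.4965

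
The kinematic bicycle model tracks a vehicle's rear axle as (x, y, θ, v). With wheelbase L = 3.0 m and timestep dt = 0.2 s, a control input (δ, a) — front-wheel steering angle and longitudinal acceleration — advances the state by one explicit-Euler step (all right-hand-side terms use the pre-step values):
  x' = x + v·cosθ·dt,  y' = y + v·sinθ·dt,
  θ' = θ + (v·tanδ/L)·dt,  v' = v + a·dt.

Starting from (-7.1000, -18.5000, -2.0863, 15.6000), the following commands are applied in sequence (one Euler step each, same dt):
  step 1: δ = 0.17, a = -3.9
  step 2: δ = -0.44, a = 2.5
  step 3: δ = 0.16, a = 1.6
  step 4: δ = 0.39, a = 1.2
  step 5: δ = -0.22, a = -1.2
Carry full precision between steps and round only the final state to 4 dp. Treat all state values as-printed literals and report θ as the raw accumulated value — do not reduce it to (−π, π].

after step 1 (δ=0.17, a=-3.9): (-8.638076, -21.214539, -1.907777, 14.820000)
after step 2 (δ=-0.44, a=2.5): (-9.618090, -24.011836, -2.372908, 15.320000)
after step 3 (δ=0.16, a=1.6): (-11.820572, -26.141899, -2.208086, 15.640000)
after step 4 (δ=0.39, a=1.2): (-13.681792, -28.655908, -1.779493, 15.880000)
after step 5 (δ=-0.22, a=-1.2): (-14.339811, -31.762995, -2.016231, 15.640000)

(-14.3398, -31.7630, -2.0162, 15.6400)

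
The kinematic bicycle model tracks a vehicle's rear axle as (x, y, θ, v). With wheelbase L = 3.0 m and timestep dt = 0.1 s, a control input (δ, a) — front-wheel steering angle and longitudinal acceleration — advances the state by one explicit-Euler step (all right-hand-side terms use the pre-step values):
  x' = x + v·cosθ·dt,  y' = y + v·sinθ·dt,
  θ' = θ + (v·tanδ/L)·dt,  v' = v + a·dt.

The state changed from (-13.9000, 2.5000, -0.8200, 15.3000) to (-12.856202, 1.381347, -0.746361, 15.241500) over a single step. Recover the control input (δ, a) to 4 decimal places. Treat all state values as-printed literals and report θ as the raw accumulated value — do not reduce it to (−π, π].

a = (v'−v)/dt = (-0.058500)/0.1 = -0.5850
Δθ = θ'−θ = 0.073639;  (v·dt/L) = 15.3000·0.1/3.0 = 0.510000
tan δ = Δθ·L/(v·dt) = 0.144390  →  δ = 0.1434

δ = 0.1434, a = -0.5850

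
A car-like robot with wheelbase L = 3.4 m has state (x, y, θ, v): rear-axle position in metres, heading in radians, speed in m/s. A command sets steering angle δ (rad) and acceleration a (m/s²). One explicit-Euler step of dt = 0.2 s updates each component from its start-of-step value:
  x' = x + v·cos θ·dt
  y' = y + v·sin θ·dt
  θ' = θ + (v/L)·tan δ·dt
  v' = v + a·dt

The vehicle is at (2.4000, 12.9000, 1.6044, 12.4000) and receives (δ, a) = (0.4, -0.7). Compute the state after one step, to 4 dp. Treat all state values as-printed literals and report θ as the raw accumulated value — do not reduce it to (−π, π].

x' = 2.4000 + 12.4000·cos(1.6044)·0.2 = 2.3167
y' = 12.9000 + 12.4000·sin(1.6044)·0.2 = 15.3786
θ' = 1.6044 + (12.4000/3.4)·tan(0.4)·0.2 = 1.9128
v' = 12.4000 − 0.7000·0.2 = 12.2600

(2.3167, 15.3786, 1.9128, 12.2600)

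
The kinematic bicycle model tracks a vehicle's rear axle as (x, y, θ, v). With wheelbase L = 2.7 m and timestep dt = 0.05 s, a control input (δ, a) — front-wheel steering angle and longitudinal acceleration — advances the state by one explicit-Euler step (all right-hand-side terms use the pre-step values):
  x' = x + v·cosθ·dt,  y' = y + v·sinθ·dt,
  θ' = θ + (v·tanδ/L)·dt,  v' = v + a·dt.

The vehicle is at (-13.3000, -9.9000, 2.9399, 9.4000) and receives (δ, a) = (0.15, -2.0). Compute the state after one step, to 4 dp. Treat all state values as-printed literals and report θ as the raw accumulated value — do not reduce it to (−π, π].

(-13.7605, -9.8058, 2.9662, 9.3000)

x' = -13.3000 + 9.4000·cos(2.9399)·0.05 = -13.7605
y' = -9.9000 + 9.4000·sin(2.9399)·0.05 = -9.8058
θ' = 2.9399 + (9.4000/2.7)·tan(0.15)·0.05 = 2.9662
v' = 9.4000 − 2.0000·0.05 = 9.3000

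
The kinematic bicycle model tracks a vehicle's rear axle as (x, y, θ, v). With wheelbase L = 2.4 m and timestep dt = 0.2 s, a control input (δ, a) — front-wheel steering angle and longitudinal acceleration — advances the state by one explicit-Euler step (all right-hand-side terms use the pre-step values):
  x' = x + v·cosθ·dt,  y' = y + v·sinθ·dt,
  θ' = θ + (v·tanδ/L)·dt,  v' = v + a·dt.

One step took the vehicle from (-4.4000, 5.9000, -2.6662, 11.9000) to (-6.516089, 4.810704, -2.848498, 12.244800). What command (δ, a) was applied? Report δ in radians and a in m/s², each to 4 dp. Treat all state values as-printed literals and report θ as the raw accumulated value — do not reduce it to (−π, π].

δ = -0.1818, a = 1.7240

a = (v'−v)/dt = (0.344800)/0.2 = 1.7240
Δθ = θ'−θ = -0.182298;  (v·dt/L) = 11.9000·0.2/2.4 = 0.991667
tan δ = Δθ·L/(v·dt) = -0.183830  →  δ = -0.1818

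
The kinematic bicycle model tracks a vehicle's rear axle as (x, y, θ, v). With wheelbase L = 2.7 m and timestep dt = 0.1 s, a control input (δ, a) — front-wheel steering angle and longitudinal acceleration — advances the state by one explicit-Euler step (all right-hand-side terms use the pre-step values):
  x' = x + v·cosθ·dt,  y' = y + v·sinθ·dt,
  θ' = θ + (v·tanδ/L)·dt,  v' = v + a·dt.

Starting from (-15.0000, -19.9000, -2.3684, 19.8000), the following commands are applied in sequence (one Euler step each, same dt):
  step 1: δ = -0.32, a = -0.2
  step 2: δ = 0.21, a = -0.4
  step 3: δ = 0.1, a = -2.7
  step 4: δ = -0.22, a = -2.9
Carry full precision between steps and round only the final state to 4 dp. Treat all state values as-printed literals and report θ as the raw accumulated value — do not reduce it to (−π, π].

after step 1 (δ=-0.32, a=-0.2): (-16.417055, -21.282879, -2.611419, 19.780000)
after step 2 (δ=0.21, a=-0.4): (-18.123514, -22.283120, -2.455272, 19.740000)
after step 3 (δ=0.1, a=-2.7): (-19.650567, -23.534034, -2.381917, 19.470000)
after step 4 (δ=-0.22, a=-2.9): (-21.062257, -24.874907, -2.543171, 19.180000)

(-21.0623, -24.8749, -2.5432, 19.1800)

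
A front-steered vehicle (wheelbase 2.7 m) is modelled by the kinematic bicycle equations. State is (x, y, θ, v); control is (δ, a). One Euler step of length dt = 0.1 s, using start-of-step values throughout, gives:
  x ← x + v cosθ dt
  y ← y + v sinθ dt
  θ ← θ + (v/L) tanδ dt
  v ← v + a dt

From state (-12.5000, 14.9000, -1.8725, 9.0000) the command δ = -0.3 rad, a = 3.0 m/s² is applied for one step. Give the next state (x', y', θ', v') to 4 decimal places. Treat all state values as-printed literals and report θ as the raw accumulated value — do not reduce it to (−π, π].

x' = -12.5000 + 9.0000·cos(-1.8725)·0.1 = -12.7674
y' = 14.9000 + 9.0000·sin(-1.8725)·0.1 = 14.0407
θ' = -1.8725 + (9.0000/2.7)·tan(-0.3)·0.1 = -1.9756
v' = 9.0000 + 3.0000·0.1 = 9.3000

(-12.7674, 14.0407, -1.9756, 9.3000)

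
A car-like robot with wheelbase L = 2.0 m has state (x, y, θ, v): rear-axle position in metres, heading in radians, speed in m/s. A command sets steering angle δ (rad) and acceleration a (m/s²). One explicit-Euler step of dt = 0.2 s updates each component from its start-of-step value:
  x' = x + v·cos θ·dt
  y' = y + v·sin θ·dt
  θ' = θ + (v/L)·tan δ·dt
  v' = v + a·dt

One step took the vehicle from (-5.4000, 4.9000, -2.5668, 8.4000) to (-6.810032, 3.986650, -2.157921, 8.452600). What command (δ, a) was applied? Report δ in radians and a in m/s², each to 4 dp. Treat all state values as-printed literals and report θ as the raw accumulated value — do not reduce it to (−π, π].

a = (v'−v)/dt = (0.052600)/0.2 = 0.2630
Δθ = θ'−θ = 0.408879;  (v·dt/L) = 8.4000·0.2/2.0 = 0.840000
tan δ = Δθ·L/(v·dt) = 0.486761  →  δ = 0.4530

δ = 0.4530, a = 0.2630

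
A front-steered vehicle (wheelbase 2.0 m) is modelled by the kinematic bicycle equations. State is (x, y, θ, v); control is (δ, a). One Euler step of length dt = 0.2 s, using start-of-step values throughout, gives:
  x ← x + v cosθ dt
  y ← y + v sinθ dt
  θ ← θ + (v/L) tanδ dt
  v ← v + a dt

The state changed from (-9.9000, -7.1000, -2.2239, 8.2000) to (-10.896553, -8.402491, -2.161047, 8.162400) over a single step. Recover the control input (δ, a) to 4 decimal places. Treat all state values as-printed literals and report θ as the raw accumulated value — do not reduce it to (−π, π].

δ = 0.0765, a = -0.1880

a = (v'−v)/dt = (-0.037600)/0.2 = -0.1880
Δθ = θ'−θ = 0.062853;  (v·dt/L) = 8.2000·0.2/2.0 = 0.820000
tan δ = Δθ·L/(v·dt) = 0.076650  →  δ = 0.0765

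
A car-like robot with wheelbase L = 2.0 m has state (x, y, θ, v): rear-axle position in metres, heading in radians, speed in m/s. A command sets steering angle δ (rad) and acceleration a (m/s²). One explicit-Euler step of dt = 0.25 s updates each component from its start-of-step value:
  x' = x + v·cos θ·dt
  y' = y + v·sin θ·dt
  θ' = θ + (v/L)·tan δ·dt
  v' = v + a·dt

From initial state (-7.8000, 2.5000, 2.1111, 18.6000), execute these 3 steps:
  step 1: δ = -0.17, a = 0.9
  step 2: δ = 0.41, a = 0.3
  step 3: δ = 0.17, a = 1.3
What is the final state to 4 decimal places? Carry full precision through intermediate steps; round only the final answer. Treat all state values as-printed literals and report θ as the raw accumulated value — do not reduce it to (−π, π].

after step 1 (δ=-0.17, a=0.9): (-10.191943, 6.487619, 1.711998, 18.825000)
after step 2 (δ=0.41, a=0.3): (-10.854267, 11.147031, 2.734739, 18.900000)
after step 3 (δ=0.17, a=1.3): (-15.193568, 13.016814, 3.140279, 19.225000)

(-15.1936, 13.0168, 3.1403, 19.2250)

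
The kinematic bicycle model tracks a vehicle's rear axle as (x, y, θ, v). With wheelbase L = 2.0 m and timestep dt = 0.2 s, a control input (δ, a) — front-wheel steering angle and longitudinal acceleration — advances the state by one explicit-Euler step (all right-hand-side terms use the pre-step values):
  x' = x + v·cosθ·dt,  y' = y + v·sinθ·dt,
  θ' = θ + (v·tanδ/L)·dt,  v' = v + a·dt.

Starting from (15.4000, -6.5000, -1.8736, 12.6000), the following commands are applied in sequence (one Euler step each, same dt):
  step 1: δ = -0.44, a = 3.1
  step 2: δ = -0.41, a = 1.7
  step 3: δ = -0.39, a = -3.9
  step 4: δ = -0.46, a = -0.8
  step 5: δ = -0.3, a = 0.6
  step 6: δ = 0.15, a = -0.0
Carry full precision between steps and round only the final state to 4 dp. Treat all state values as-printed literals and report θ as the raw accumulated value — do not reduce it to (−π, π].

after step 1 (δ=-0.44, a=3.1): (14.648542, -8.905351, -2.466783, 13.220000)
after step 2 (δ=-0.41, a=1.7): (12.584038, -10.557185, -3.041366, 13.560000)
after step 3 (δ=-0.39, a=-3.9): (9.885648, -10.828545, -3.598756, 12.780000)
after step 4 (δ=-0.46, a=-0.8): (7.592129, -9.700314, -4.231940, 12.620000)
after step 5 (δ=-0.3, a=0.6): (6.425593, -7.462063, -4.622322, 12.740000)
after step 6 (δ=0.15, a=-0.0): (6.196413, -4.924391, -4.429776, 12.740000)

(6.1964, -4.9244, -4.4298, 12.7400)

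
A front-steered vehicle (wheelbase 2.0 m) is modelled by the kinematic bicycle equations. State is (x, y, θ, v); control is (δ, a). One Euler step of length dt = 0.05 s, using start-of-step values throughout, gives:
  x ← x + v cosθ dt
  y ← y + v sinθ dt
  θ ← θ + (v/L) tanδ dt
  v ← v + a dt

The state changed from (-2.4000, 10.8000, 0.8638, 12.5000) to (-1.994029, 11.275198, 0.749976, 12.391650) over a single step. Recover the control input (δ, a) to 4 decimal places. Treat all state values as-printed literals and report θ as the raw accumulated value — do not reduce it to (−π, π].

a = (v'−v)/dt = (-0.108350)/0.05 = -2.1670
Δθ = θ'−θ = -0.113824;  (v·dt/L) = 12.5000·0.05/2.0 = 0.312500
tan δ = Δθ·L/(v·dt) = -0.364237  →  δ = -0.3493

δ = -0.3493, a = -2.1670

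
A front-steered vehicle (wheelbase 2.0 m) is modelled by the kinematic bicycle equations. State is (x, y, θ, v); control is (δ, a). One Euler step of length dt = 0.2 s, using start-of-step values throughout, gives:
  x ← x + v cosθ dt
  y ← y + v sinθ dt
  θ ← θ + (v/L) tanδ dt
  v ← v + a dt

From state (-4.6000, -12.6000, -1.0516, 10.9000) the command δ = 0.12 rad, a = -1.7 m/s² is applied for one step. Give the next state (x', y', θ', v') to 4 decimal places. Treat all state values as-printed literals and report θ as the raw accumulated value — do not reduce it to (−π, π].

(-3.5183, -14.4927, -0.9202, 10.5600)

x' = -4.6000 + 10.9000·cos(-1.0516)·0.2 = -3.5183
y' = -12.6000 + 10.9000·sin(-1.0516)·0.2 = -14.4927
θ' = -1.0516 + (10.9000/2.0)·tan(0.12)·0.2 = -0.9202
v' = 10.9000 − 1.7000·0.2 = 10.5600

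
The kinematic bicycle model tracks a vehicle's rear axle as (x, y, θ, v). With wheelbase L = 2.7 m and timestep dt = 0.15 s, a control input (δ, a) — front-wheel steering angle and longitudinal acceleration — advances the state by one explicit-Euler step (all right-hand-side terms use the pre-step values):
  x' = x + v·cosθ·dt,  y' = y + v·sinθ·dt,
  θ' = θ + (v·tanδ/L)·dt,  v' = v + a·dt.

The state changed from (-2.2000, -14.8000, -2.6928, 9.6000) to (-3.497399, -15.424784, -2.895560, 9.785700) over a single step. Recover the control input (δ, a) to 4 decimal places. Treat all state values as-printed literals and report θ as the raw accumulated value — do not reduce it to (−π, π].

δ = -0.3633, a = 1.2380

a = (v'−v)/dt = (0.185700)/0.15 = 1.2380
Δθ = θ'−θ = -0.202760;  (v·dt/L) = 9.6000·0.15/2.7 = 0.533333
tan δ = Δθ·L/(v·dt) = -0.380175  →  δ = -0.3633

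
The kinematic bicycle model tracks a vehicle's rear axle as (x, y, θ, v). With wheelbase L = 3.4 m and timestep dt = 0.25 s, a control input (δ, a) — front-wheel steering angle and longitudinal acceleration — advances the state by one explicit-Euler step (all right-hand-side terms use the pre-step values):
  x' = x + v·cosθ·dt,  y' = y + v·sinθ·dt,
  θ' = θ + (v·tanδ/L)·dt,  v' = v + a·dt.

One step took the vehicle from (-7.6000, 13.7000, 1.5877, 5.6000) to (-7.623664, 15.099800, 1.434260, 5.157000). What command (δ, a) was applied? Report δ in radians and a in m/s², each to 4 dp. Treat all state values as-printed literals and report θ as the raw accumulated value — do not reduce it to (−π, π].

a = (v'−v)/dt = (-0.443000)/0.25 = -1.7720
Δθ = θ'−θ = -0.153440;  (v·dt/L) = 5.6000·0.25/3.4 = 0.411765
tan δ = Δθ·L/(v·dt) = -0.372640  →  δ = -0.3567

δ = -0.3567, a = -1.7720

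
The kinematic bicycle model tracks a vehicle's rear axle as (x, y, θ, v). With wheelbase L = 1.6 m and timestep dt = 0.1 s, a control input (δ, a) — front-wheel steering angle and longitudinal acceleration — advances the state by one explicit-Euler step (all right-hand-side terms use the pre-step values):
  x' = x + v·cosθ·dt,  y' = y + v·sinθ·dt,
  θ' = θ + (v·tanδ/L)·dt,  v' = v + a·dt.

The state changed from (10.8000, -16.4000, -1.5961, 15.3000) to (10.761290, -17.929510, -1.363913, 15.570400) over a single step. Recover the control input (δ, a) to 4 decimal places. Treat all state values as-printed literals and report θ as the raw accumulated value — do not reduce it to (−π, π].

a = (v'−v)/dt = (0.270400)/0.1 = 2.7040
Δθ = θ'−θ = 0.232187;  (v·dt/L) = 15.3000·0.1/1.6 = 0.956250
tan δ = Δθ·L/(v·dt) = 0.242810  →  δ = 0.2382

δ = 0.2382, a = 2.7040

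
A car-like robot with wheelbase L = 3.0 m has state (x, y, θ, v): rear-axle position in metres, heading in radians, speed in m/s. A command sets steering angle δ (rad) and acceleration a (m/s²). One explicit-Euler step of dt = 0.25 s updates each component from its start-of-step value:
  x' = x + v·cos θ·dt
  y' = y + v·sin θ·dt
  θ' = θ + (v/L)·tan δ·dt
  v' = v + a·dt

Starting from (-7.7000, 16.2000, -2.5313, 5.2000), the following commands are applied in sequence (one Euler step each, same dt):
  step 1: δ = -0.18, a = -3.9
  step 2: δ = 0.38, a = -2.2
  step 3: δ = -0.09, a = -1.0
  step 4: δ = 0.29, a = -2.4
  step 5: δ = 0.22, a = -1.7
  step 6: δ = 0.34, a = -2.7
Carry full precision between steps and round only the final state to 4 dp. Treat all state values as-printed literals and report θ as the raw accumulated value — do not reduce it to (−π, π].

(-12.0314, 12.9396, -2.2886, 1.7250)

after step 1 (δ=-0.18, a=-3.9): (-8.765324, 15.454960, -2.610153, 4.225000)
after step 2 (δ=0.38, a=-2.2): (-9.675895, 14.919680, -2.469527, 3.675000)
after step 3 (δ=-0.09, a=-1.0): (-10.394851, 14.347663, -2.497164, 3.425000)
after step 4 (δ=0.29, a=-2.4): (-11.079374, 13.833277, -2.411992, 2.825000)
after step 5 (δ=0.22, a=-1.7): (-11.605842, 13.362511, -2.359348, 2.400000)
after step 6 (δ=0.34, a=-2.7): (-12.031442, 12.939587, -2.288601, 1.725000)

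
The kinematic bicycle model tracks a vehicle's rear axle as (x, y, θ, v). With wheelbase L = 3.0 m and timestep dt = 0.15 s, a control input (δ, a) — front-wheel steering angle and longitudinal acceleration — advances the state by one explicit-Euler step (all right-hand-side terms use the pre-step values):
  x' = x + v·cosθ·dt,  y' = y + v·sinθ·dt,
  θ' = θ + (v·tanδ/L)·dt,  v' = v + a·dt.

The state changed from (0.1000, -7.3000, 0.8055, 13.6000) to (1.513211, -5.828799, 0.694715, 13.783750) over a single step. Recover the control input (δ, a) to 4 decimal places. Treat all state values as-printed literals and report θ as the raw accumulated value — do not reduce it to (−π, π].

δ = -0.1615, a = 1.2250

a = (v'−v)/dt = (0.183750)/0.15 = 1.2250
Δθ = θ'−θ = -0.110785;  (v·dt/L) = 13.6000·0.15/3.0 = 0.680000
tan δ = Δθ·L/(v·dt) = -0.162919  →  δ = -0.1615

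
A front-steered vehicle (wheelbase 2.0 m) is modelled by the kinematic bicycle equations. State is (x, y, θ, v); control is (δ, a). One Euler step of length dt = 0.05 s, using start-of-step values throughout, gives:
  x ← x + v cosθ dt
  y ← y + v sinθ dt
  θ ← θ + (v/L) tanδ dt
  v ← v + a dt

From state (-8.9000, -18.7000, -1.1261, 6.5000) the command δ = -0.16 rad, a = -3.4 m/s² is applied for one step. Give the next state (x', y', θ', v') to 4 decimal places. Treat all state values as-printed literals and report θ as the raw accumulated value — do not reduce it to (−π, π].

x' = -8.9000 + 6.5000·cos(-1.1261)·0.05 = -8.7602
y' = -18.7000 + 6.5000·sin(-1.1261)·0.05 = -18.9934
θ' = -1.1261 + (6.5000/2.0)·tan(-0.16)·0.05 = -1.1523
v' = 6.5000 − 3.4000·0.05 = 6.3300

(-8.7602, -18.9934, -1.1523, 6.3300)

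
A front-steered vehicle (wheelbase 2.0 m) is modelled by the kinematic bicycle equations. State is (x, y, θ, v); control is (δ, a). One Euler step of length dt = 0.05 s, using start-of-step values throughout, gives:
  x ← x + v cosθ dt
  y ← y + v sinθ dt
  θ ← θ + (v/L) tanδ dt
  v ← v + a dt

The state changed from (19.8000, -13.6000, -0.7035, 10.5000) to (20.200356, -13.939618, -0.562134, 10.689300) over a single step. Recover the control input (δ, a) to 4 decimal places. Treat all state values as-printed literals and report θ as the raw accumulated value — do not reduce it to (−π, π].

a = (v'−v)/dt = (0.189300)/0.05 = 3.7860
Δθ = θ'−θ = 0.141366;  (v·dt/L) = 10.5000·0.05/2.0 = 0.262500
tan δ = Δθ·L/(v·dt) = 0.538537  →  δ = 0.4940

δ = 0.4940, a = 3.7860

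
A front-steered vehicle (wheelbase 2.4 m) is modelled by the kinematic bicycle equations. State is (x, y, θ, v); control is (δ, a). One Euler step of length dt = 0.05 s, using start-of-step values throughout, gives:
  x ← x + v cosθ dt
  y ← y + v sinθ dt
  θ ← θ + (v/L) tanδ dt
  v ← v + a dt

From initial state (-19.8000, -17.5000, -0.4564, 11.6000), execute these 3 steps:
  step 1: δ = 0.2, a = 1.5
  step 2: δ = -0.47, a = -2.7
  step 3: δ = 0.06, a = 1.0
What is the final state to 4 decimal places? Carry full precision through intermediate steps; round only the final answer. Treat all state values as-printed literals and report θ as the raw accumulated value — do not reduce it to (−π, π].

(-18.2458, -18.2791, -0.5165, 11.5900)

after step 1 (δ=0.2, a=1.5): (-19.279366, -17.755617, -0.407412, 11.675000)
after step 2 (δ=-0.47, a=-2.7): (-18.743396, -17.986919, -0.530964, 11.540000)
after step 3 (δ=0.06, a=1.0): (-18.245838, -18.279091, -0.516522, 11.590000)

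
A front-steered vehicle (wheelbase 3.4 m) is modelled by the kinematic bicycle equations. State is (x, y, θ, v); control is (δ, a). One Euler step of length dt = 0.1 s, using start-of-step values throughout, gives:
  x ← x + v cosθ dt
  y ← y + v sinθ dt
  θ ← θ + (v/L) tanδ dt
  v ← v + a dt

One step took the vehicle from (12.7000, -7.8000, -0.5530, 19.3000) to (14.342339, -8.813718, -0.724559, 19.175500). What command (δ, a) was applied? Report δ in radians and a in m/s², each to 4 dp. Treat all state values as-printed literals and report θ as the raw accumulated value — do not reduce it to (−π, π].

a = (v'−v)/dt = (-0.124500)/0.1 = -1.2450
Δθ = θ'−θ = -0.171559;  (v·dt/L) = 19.3000·0.1/3.4 = 0.567647
tan δ = Δθ·L/(v·dt) = -0.302228  →  δ = -0.2935

δ = -0.2935, a = -1.2450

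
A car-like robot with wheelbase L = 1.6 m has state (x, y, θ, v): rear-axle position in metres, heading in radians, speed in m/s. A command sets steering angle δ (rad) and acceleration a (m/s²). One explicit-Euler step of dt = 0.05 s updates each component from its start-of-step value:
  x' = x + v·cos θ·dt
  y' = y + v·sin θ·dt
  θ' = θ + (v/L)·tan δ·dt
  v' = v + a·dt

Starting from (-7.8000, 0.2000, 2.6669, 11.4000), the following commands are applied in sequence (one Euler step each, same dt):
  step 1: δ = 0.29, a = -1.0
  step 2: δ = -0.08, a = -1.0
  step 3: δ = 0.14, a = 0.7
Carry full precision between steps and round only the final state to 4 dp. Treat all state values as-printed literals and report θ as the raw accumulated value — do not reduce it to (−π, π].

after step 1 (δ=0.29, a=-1.0): (-8.306977, 0.460527, 2.773210, 11.350000)
after step 2 (δ=-0.08, a=-1.0): (-8.836404, 0.664888, 2.744774, 11.300000)
after step 3 (δ=0.14, a=0.7): (-9.357501, 0.883253, 2.794537, 11.335000)

(-9.3575, 0.8833, 2.7945, 11.3350)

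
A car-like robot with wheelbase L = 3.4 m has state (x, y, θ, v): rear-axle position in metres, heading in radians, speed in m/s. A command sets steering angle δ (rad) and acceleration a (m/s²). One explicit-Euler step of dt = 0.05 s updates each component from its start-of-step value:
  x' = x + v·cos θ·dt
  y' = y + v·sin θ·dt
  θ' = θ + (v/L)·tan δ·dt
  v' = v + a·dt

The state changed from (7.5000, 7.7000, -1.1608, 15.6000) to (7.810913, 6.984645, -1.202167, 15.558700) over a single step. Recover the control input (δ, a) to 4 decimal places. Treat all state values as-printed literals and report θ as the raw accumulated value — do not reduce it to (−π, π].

a = (v'−v)/dt = (-0.041300)/0.05 = -0.8260
Δθ = θ'−θ = -0.041367;  (v·dt/L) = 15.6000·0.05/3.4 = 0.229412
tan δ = Δθ·L/(v·dt) = -0.180318  →  δ = -0.1784

δ = -0.1784, a = -0.8260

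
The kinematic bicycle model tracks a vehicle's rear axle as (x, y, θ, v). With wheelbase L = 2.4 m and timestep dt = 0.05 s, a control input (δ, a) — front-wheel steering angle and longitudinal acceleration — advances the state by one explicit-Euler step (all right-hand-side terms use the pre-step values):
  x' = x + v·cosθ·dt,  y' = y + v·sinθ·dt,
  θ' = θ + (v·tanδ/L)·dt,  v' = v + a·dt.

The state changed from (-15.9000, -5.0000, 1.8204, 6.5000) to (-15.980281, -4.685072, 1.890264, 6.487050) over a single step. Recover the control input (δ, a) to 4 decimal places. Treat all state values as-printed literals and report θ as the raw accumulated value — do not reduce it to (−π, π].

δ = 0.4763, a = -0.2590

a = (v'−v)/dt = (-0.012950)/0.05 = -0.2590
Δθ = θ'−θ = 0.069864;  (v·dt/L) = 6.5000·0.05/2.4 = 0.135417
tan δ = Δθ·L/(v·dt) = 0.515919  →  δ = 0.4763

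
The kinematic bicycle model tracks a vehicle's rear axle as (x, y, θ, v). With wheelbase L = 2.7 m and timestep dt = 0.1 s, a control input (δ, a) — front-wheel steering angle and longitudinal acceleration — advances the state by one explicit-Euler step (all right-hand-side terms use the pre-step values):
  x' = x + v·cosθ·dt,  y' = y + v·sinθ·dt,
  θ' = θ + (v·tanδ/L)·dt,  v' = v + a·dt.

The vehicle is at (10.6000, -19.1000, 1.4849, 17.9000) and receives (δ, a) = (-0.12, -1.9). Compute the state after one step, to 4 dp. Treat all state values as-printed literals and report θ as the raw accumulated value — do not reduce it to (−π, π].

(10.7536, -17.3166, 1.4050, 17.7100)

x' = 10.6000 + 17.9000·cos(1.4849)·0.1 = 10.7536
y' = -19.1000 + 17.9000·sin(1.4849)·0.1 = -17.3166
θ' = 1.4849 + (17.9000/2.7)·tan(-0.12)·0.1 = 1.4050
v' = 17.9000 − 1.9000·0.1 = 17.7100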